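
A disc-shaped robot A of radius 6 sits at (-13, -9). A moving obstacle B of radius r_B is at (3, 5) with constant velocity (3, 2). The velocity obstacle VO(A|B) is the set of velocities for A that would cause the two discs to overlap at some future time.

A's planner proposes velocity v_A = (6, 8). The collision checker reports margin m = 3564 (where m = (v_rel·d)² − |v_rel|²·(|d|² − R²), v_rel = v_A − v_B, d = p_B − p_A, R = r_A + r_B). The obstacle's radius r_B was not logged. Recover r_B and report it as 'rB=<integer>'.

m = 3564
d = (16, 14);  v_rel = (3, 6),  |v_rel|² = 45
v_rel×d = (3)·(14) − (6)·(16) = -54
since m = R²·45 − (-54)²:  R² = (2916 + 3564) / 45 = 144
R = √144 = 12  ⇒  r_B = 12 − 6 = 6

rB=6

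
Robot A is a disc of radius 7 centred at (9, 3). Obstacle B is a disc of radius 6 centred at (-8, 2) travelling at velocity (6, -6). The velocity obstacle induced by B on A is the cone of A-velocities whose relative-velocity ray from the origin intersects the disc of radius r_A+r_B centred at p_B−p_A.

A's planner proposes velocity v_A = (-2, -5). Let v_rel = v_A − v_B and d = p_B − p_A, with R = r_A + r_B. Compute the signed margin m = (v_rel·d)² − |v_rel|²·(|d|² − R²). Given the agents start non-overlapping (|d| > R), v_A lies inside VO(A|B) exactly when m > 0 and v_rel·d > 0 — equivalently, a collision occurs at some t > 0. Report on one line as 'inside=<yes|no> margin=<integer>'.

d = (-17, -1),  |d|² = 290;  R = 7+6 = 13,  c = 290−13² = 121
v_rel = (-8, 1),  |v_rel|² = 65;  v_rel·d = (-8)·(-17) + (1)·(-1) = 135
65·t² − 270·t + 121 = 0  ⇒  m = 135² − 65·121 = 10360
m = 10360 > 0,  v_rel·d = 135 > 0  ⇒  inside

inside=yes margin=10360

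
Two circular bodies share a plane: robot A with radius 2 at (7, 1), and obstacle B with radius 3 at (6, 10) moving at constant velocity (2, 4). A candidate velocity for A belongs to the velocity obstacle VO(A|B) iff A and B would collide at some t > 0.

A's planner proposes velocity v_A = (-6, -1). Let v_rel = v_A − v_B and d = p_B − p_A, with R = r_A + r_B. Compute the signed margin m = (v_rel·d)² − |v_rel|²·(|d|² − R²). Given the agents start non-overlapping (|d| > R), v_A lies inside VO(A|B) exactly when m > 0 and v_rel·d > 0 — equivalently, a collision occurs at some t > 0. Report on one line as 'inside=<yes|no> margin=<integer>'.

d = (-1, 9),  |d|² = 82;  R = 2+3 = 5,  c = 82−5² = 57
v_rel = (-8, -5),  |v_rel|² = 89;  v_rel·d = (-8)·(-1) + (-5)·(9) = -37
89·t² + 74·t + 57 = 0  ⇒  m = (-37)² − 89·57 = -3704
m = -3704 < 0,  v_rel·d = -37 < 0  ⇒  outside

inside=no margin=-3704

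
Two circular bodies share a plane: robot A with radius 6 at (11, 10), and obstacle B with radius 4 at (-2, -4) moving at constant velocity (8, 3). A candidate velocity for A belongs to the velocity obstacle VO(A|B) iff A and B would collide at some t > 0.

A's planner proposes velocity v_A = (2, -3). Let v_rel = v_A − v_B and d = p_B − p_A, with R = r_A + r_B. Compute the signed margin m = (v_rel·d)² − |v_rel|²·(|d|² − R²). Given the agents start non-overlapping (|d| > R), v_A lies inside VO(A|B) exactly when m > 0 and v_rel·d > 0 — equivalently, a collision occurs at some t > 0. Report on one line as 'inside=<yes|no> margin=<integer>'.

d = (-13, -14),  |d|² = 365;  R = 6+4 = 10,  c = 365−10² = 265
v_rel = (-6, -6),  |v_rel|² = 72;  v_rel·d = (-6)·(-13) + (-6)·(-14) = 162
72·t² − 324·t + 265 = 0  ⇒  m = 162² − 72·265 = 7164
m = 7164 > 0,  v_rel·d = 162 > 0  ⇒  inside

inside=yes margin=7164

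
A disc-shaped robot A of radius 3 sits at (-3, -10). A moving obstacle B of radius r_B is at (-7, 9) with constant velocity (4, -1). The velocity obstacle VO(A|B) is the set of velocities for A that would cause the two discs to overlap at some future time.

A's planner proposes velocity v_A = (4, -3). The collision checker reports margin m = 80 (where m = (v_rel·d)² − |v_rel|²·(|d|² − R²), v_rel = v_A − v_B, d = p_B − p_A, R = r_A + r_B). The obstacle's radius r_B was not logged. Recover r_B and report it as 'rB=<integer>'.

m = 80
d = (-4, 19);  v_rel = (0, -2),  |v_rel|² = 4
v_rel×d = (0)·(19) − (-2)·(-4) = -8
since m = R²·4 − (-8)²:  R² = (64 + 80) / 4 = 36
R = √36 = 6  ⇒  r_B = 6 − 3 = 3

rB=3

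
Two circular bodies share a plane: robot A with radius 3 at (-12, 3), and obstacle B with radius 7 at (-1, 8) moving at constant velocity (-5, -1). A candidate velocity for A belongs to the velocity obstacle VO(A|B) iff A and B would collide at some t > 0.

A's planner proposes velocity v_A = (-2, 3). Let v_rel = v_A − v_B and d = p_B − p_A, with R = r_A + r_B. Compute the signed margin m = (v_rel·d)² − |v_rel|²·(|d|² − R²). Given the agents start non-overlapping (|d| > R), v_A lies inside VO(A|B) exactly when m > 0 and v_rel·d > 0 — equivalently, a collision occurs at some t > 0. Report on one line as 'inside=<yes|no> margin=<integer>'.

d = (11, 5),  |d|² = 146;  R = 3+7 = 10,  c = 146−10² = 46
v_rel = (3, 4),  |v_rel|² = 25;  v_rel·d = (3)·(11) + (4)·(5) = 53
25·t² − 106·t + 46 = 0  ⇒  m = 53² − 25·46 = 1659
m = 1659 > 0,  v_rel·d = 53 > 0  ⇒  inside

inside=yes margin=1659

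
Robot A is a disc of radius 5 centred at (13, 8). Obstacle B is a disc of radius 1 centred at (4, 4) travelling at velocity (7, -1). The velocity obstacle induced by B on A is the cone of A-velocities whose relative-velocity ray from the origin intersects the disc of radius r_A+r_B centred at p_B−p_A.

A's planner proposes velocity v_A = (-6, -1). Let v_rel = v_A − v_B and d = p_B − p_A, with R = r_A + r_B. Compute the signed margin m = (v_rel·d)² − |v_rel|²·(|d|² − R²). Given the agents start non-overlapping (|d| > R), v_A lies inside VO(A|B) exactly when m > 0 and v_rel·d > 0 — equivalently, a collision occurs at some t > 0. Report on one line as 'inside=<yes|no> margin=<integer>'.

d = (-9, -4),  |d|² = 97;  R = 5+1 = 6,  c = 97−6² = 61
v_rel = (-13, 0),  |v_rel|² = 169;  v_rel·d = (-13)·(-9) + (0)·(-4) = 117
169·t² − 234·t + 61 = 0  ⇒  m = 117² − 169·61 = 3380
m = 3380 > 0,  v_rel·d = 117 > 0  ⇒  inside

inside=yes margin=3380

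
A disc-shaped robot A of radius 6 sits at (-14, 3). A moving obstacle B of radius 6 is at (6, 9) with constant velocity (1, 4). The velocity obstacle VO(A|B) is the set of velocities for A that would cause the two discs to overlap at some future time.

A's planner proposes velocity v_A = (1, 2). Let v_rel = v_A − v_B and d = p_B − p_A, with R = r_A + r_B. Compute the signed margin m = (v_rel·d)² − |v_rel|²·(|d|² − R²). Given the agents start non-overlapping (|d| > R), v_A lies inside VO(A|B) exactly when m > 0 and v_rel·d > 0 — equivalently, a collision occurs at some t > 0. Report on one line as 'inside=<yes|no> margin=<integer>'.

d = (20, 6),  |d|² = 436;  R = 6+6 = 12,  c = 436−12² = 292
v_rel = (0, -2),  |v_rel|² = 4;  v_rel·d = (0)·(20) + (-2)·(6) = -12
4·t² + 24·t + 292 = 0  ⇒  m = (-12)² − 4·292 = -1024
m = -1024 < 0,  v_rel·d = -12 < 0  ⇒  outside

inside=no margin=-1024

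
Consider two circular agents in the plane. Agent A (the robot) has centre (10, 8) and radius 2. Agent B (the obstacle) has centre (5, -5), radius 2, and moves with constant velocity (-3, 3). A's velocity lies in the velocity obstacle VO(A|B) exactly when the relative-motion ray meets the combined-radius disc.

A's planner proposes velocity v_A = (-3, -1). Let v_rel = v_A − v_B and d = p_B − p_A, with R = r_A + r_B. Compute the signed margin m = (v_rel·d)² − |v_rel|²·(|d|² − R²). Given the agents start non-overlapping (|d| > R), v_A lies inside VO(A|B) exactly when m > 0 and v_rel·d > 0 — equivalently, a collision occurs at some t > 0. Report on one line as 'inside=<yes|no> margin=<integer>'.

d = (-5, -13),  |d|² = 194;  R = 2+2 = 4,  c = 194−4² = 178
v_rel = (0, -4),  |v_rel|² = 16;  v_rel·d = (0)·(-5) + (-4)·(-13) = 52
16·t² − 104·t + 178 = 0  ⇒  m = 52² − 16·178 = -144
m = -144 < 0,  v_rel·d = 52 > 0  ⇒  outside

inside=no margin=-144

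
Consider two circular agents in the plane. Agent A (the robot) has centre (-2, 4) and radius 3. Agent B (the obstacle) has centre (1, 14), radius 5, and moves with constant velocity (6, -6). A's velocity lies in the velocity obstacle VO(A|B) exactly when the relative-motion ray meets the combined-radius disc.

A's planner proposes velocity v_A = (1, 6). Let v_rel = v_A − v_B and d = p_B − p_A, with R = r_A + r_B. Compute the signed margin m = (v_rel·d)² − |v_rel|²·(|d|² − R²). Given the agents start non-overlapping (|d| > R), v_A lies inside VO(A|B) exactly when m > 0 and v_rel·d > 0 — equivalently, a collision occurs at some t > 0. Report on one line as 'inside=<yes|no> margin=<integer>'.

d = (3, 10),  |d|² = 109;  R = 3+5 = 8,  c = 109−8² = 45
v_rel = (-5, 12),  |v_rel|² = 169;  v_rel·d = (-5)·(3) + (12)·(10) = 105
169·t² − 210·t + 45 = 0  ⇒  m = 105² − 169·45 = 3420
m = 3420 > 0,  v_rel·d = 105 > 0  ⇒  inside

inside=yes margin=3420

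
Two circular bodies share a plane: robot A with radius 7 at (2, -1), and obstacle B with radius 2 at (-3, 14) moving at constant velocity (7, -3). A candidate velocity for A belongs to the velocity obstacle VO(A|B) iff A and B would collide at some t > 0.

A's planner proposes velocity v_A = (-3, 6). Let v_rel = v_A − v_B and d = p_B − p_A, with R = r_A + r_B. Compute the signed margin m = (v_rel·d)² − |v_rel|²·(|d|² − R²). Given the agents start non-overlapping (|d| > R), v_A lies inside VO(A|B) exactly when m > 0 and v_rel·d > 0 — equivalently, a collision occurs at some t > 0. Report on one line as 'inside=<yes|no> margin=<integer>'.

d = (-5, 15),  |d|² = 250;  R = 7+2 = 9,  c = 250−9² = 169
v_rel = (-10, 9),  |v_rel|² = 181;  v_rel·d = (-10)·(-5) + (9)·(15) = 185
181·t² − 370·t + 169 = 0  ⇒  m = 185² − 181·169 = 3636
m = 3636 > 0,  v_rel·d = 185 > 0  ⇒  inside

inside=yes margin=3636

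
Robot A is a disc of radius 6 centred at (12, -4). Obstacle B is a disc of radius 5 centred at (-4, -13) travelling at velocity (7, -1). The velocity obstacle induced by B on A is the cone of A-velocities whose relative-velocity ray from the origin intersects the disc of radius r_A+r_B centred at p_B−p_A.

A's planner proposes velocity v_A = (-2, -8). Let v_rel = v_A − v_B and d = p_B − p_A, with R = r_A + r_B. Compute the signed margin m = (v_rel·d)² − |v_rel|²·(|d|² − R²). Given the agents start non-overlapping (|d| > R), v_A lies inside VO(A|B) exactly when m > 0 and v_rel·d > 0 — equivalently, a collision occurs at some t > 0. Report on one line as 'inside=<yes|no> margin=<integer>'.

d = (-16, -9),  |d|² = 337;  R = 6+5 = 11,  c = 337−11² = 216
v_rel = (-9, -7),  |v_rel|² = 130;  v_rel·d = (-9)·(-16) + (-7)·(-9) = 207
130·t² − 414·t + 216 = 0  ⇒  m = 207² − 130·216 = 14769
m = 14769 > 0,  v_rel·d = 207 > 0  ⇒  inside

inside=yes margin=14769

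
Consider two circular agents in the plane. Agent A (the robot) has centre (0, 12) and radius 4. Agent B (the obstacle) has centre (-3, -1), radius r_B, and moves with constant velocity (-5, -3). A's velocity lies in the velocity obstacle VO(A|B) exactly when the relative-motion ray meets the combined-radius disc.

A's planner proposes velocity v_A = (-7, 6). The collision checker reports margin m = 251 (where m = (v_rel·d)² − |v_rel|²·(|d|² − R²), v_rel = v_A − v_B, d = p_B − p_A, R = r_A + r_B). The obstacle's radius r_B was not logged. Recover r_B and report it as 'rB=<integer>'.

m = 251
d = (-3, -13);  v_rel = (-2, 9),  |v_rel|² = 85
v_rel×d = (-2)·(-13) − (9)·(-3) = 53
since m = R²·85 − 53²:  R² = (2809 + 251) / 85 = 36
R = √36 = 6  ⇒  r_B = 6 − 4 = 2

rB=2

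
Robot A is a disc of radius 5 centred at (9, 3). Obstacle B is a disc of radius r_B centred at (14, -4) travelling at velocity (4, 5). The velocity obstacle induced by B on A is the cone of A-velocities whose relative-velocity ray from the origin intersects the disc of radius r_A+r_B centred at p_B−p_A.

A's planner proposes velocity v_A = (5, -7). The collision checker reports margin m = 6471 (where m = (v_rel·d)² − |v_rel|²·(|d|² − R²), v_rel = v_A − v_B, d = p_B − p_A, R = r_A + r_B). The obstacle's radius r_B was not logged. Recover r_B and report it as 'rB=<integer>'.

m = 6471
d = (5, -7);  v_rel = (1, -12),  |v_rel|² = 145
v_rel×d = (1)·(-7) − (-12)·(5) = 53
since m = R²·145 − 53²:  R² = (2809 + 6471) / 145 = 64
R = √64 = 8  ⇒  r_B = 8 − 5 = 3

rB=3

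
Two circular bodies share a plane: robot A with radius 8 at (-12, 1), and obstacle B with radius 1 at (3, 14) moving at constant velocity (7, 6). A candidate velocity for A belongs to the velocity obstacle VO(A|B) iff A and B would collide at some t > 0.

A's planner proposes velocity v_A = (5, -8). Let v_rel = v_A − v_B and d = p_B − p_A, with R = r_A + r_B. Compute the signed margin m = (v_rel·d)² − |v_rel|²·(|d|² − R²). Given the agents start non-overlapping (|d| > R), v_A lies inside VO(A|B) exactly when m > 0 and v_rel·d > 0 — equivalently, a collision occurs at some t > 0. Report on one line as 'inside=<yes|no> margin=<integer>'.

d = (15, 13),  |d|² = 394;  R = 8+1 = 9,  c = 394−9² = 313
v_rel = (-2, -14),  |v_rel|² = 200;  v_rel·d = (-2)·(15) + (-14)·(13) = -212
200·t² + 424·t + 313 = 0  ⇒  m = (-212)² − 200·313 = -17656
m = -17656 < 0,  v_rel·d = -212 < 0  ⇒  outside

inside=no margin=-17656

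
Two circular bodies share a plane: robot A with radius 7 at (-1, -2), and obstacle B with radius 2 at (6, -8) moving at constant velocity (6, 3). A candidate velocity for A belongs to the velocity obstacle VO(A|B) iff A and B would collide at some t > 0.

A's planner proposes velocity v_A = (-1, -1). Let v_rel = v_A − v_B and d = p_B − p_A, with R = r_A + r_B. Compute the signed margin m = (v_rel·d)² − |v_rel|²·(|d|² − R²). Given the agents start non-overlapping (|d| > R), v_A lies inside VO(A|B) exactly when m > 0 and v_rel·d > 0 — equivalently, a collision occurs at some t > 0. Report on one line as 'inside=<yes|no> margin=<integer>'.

d = (7, -6),  |d|² = 85;  R = 7+2 = 9,  c = 85−9² = 4
v_rel = (-7, -4),  |v_rel|² = 65;  v_rel·d = (-7)·(7) + (-4)·(-6) = -25
65·t² + 50·t + 4 = 0  ⇒  m = (-25)² − 65·4 = 365
m = 365 > 0,  v_rel·d = -25 < 0  ⇒  outside

inside=no margin=365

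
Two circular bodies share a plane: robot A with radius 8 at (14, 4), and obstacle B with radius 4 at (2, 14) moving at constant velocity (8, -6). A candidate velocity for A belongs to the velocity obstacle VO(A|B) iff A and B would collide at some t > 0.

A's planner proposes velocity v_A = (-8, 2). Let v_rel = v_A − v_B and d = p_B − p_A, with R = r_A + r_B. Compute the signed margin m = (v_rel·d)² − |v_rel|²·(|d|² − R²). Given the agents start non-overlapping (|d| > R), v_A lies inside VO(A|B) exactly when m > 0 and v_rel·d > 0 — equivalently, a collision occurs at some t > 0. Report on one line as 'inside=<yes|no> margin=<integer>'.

d = (-12, 10),  |d|² = 244;  R = 8+4 = 12,  c = 244−12² = 100
v_rel = (-16, 8),  |v_rel|² = 320;  v_rel·d = (-16)·(-12) + (8)·(10) = 272
320·t² − 544·t + 100 = 0  ⇒  m = 272² − 320·100 = 41984
m = 41984 > 0,  v_rel·d = 272 > 0  ⇒  inside

inside=yes margin=41984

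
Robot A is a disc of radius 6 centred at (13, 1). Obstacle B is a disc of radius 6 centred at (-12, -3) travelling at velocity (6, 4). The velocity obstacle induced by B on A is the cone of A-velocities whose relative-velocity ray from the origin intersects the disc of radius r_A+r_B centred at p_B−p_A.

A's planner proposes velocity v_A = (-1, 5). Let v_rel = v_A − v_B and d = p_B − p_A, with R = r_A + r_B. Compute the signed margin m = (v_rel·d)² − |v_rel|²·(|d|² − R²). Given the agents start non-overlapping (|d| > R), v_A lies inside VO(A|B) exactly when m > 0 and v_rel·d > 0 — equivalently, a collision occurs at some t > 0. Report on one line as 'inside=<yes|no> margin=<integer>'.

d = (-25, -4),  |d|² = 641;  R = 6+6 = 12,  c = 641−12² = 497
v_rel = (-7, 1),  |v_rel|² = 50;  v_rel·d = (-7)·(-25) + (1)·(-4) = 171
50·t² − 342·t + 497 = 0  ⇒  m = 171² − 50·497 = 4391
m = 4391 > 0,  v_rel·d = 171 > 0  ⇒  inside

inside=yes margin=4391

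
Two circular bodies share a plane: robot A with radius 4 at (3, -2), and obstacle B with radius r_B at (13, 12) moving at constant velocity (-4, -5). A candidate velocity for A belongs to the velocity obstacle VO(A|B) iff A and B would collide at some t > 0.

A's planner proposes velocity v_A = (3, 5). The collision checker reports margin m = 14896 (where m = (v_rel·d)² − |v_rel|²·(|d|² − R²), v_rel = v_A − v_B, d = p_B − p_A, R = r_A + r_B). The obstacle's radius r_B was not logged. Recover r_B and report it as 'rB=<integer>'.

m = 14896
d = (10, 14);  v_rel = (7, 10),  |v_rel|² = 149
v_rel×d = (7)·(14) − (10)·(10) = -2
since m = R²·149 − (-2)²:  R² = (4 + 14896) / 149 = 100
R = √100 = 10  ⇒  r_B = 10 − 4 = 6

rB=6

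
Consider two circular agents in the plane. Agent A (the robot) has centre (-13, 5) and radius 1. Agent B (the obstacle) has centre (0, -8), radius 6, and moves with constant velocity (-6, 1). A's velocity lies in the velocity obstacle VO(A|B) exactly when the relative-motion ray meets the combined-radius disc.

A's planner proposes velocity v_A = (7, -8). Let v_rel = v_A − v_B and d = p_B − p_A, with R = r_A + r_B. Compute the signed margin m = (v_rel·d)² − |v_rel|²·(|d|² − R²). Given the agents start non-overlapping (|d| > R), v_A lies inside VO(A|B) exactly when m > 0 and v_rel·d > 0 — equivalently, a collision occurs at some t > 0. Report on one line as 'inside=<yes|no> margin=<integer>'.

d = (13, -13),  |d|² = 338;  R = 1+6 = 7,  c = 338−7² = 289
v_rel = (13, -9),  |v_rel|² = 250;  v_rel·d = (13)·(13) + (-9)·(-13) = 286
250·t² − 572·t + 289 = 0  ⇒  m = 286² − 250·289 = 9546
m = 9546 > 0,  v_rel·d = 286 > 0  ⇒  inside

inside=yes margin=9546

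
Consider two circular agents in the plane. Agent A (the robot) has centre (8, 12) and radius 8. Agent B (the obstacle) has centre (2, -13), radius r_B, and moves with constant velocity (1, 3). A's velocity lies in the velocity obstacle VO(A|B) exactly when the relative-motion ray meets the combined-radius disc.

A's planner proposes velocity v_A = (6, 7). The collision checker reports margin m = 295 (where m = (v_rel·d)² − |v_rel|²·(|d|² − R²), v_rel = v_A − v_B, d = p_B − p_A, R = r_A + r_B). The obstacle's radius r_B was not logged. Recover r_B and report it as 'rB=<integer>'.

m = 295
d = (-6, -25);  v_rel = (5, 4),  |v_rel|² = 41
v_rel×d = (5)·(-25) − (4)·(-6) = -101
since m = R²·41 − (-101)²:  R² = (10201 + 295) / 41 = 256
R = √256 = 16  ⇒  r_B = 16 − 8 = 8

rB=8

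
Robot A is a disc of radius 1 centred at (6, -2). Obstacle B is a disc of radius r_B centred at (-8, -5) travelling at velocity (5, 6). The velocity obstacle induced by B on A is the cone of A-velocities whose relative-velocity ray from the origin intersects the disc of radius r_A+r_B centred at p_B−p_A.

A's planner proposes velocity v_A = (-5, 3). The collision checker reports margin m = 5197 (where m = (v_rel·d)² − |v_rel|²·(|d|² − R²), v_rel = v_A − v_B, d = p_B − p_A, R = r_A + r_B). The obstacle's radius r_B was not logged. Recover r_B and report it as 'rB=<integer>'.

m = 5197
d = (-14, -3);  v_rel = (-10, -3),  |v_rel|² = 109
v_rel×d = (-10)·(-3) − (-3)·(-14) = -12
since m = R²·109 − (-12)²:  R² = (144 + 5197) / 109 = 49
R = √49 = 7  ⇒  r_B = 7 − 1 = 6

rB=6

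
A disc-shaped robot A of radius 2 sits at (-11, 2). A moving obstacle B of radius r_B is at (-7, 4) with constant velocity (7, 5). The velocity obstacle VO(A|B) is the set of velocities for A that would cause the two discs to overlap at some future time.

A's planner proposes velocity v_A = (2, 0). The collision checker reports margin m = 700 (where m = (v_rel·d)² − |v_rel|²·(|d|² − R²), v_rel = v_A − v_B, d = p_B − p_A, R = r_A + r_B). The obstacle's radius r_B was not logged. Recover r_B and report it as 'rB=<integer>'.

m = 700
d = (4, 2);  v_rel = (-5, -5),  |v_rel|² = 50
v_rel×d = (-5)·(2) − (-5)·(4) = 10
since m = R²·50 − 10²:  R² = (100 + 700) / 50 = 16
R = √16 = 4  ⇒  r_B = 4 − 2 = 2

rB=2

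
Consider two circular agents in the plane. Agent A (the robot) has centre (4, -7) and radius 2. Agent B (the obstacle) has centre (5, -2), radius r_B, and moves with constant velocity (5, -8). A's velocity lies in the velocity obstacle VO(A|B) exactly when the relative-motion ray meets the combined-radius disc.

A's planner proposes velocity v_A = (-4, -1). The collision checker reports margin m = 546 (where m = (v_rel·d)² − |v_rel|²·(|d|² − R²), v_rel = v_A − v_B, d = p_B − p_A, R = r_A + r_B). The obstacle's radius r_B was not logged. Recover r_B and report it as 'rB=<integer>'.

m = 546
d = (1, 5);  v_rel = (-9, 7),  |v_rel|² = 130
v_rel×d = (-9)·(5) − (7)·(1) = -52
since m = R²·130 − (-52)²:  R² = (2704 + 546) / 130 = 25
R = √25 = 5  ⇒  r_B = 5 − 2 = 3

rB=3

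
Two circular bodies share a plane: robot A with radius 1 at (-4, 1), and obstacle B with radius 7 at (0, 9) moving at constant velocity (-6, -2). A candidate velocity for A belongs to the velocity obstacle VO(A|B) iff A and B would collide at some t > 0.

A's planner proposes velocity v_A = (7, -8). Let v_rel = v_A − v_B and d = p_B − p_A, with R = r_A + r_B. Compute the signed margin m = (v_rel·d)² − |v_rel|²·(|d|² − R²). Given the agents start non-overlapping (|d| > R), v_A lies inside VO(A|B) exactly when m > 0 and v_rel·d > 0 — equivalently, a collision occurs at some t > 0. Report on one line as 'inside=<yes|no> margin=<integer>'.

d = (4, 8),  |d|² = 80;  R = 1+7 = 8,  c = 80−8² = 16
v_rel = (13, -6),  |v_rel|² = 205;  v_rel·d = (13)·(4) + (-6)·(8) = 4
205·t² − 8·t + 16 = 0  ⇒  m = 4² − 205·16 = -3264
m = -3264 < 0,  v_rel·d = 4 > 0  ⇒  outside

inside=no margin=-3264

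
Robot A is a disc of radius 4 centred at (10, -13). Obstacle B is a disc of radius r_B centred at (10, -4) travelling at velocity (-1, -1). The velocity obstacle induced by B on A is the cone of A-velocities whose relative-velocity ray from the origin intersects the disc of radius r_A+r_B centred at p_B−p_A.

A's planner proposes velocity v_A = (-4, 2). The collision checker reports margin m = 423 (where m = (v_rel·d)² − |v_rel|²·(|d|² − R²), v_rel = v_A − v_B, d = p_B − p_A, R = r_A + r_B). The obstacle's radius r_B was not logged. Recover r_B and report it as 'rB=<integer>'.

m = 423
d = (0, 9);  v_rel = (-3, 3),  |v_rel|² = 18
v_rel×d = (-3)·(9) − (3)·(0) = -27
since m = R²·18 − (-27)²:  R² = (729 + 423) / 18 = 64
R = √64 = 8  ⇒  r_B = 8 − 4 = 4

rB=4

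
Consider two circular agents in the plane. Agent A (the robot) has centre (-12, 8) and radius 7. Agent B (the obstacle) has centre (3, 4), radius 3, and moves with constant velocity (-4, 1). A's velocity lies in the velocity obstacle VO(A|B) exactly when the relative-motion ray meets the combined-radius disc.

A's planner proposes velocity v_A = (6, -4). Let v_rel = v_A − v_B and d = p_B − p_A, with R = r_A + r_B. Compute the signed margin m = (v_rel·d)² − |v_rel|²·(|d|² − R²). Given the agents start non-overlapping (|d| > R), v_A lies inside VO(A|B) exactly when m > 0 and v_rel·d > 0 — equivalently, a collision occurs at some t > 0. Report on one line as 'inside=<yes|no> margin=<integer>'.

d = (15, -4),  |d|² = 241;  R = 7+3 = 10,  c = 241−10² = 141
v_rel = (10, -5),  |v_rel|² = 125;  v_rel·d = (10)·(15) + (-5)·(-4) = 170
125·t² − 340·t + 141 = 0  ⇒  m = 170² − 125·141 = 11275
m = 11275 > 0,  v_rel·d = 170 > 0  ⇒  inside

inside=yes margin=11275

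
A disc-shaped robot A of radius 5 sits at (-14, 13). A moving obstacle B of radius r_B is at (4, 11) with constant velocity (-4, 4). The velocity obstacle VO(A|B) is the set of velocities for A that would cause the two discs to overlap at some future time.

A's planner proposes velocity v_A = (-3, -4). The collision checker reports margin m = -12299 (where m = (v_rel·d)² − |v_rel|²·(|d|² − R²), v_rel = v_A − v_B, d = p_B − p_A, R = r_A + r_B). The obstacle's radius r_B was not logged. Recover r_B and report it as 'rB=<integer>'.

m = -12299
d = (18, -2);  v_rel = (1, -8),  |v_rel|² = 65
v_rel×d = (1)·(-2) − (-8)·(18) = 142
since m = R²·65 − 142²:  R² = (20164 + -12299) / 65 = 121
R = √121 = 11  ⇒  r_B = 11 − 5 = 6

rB=6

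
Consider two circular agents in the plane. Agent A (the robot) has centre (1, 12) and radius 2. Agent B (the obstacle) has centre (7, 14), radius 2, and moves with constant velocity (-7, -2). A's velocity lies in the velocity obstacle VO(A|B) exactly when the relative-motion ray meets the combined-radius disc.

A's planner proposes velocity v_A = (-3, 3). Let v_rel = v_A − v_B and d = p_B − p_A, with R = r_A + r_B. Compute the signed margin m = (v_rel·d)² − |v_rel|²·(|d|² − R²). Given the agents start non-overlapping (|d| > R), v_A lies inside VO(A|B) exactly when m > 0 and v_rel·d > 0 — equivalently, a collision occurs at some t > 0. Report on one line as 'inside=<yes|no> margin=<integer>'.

d = (6, 2),  |d|² = 40;  R = 2+2 = 4,  c = 40−4² = 24
v_rel = (4, 5),  |v_rel|² = 41;  v_rel·d = (4)·(6) + (5)·(2) = 34
41·t² − 68·t + 24 = 0  ⇒  m = 34² − 41·24 = 172
m = 172 > 0,  v_rel·d = 34 > 0  ⇒  inside

inside=yes margin=172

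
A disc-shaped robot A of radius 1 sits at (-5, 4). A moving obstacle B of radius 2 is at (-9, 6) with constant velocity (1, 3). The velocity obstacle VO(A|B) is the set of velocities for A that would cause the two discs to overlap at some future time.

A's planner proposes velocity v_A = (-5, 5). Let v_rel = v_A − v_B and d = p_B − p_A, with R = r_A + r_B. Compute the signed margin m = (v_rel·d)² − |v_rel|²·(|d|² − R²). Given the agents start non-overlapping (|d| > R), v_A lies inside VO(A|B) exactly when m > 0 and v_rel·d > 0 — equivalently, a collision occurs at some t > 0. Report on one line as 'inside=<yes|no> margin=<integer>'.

d = (-4, 2),  |d|² = 20;  R = 1+2 = 3,  c = 20−3² = 11
v_rel = (-6, 2),  |v_rel|² = 40;  v_rel·d = (-6)·(-4) + (2)·(2) = 28
40·t² − 56·t + 11 = 0  ⇒  m = 28² − 40·11 = 344
m = 344 > 0,  v_rel·d = 28 > 0  ⇒  inside

inside=yes margin=344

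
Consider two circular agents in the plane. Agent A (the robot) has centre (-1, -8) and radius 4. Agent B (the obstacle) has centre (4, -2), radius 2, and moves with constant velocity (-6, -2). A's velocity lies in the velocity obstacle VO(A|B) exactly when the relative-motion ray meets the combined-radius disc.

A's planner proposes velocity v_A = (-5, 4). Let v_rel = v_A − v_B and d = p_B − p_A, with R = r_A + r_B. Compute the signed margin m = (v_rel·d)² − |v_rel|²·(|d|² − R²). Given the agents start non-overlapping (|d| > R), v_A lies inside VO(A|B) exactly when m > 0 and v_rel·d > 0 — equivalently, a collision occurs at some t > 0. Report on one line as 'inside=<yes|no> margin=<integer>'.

d = (5, 6),  |d|² = 61;  R = 4+2 = 6,  c = 61−6² = 25
v_rel = (1, 6),  |v_rel|² = 37;  v_rel·d = (1)·(5) + (6)·(6) = 41
37·t² − 82·t + 25 = 0  ⇒  m = 41² − 37·25 = 756
m = 756 > 0,  v_rel·d = 41 > 0  ⇒  inside

inside=yes margin=756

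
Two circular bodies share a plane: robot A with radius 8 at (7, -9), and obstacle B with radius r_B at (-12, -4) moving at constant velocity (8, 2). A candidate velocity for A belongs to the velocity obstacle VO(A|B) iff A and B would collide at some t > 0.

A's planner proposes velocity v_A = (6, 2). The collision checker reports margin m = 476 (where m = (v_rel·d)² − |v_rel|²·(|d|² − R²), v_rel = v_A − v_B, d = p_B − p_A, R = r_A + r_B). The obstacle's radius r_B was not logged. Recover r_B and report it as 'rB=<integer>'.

m = 476
d = (-19, 5);  v_rel = (-2, 0),  |v_rel|² = 4
v_rel×d = (-2)·(5) − (0)·(-19) = -10
since m = R²·4 − (-10)²:  R² = (100 + 476) / 4 = 144
R = √144 = 12  ⇒  r_B = 12 − 8 = 4

rB=4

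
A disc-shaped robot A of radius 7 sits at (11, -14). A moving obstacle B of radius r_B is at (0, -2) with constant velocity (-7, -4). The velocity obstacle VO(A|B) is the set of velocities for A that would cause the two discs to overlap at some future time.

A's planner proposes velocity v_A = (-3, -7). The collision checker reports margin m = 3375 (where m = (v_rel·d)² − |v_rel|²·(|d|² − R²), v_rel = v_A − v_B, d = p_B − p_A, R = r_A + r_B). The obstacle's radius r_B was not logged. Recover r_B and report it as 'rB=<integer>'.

m = 3375
d = (-11, 12);  v_rel = (4, -3),  |v_rel|² = 25
v_rel×d = (4)·(12) − (-3)·(-11) = 15
since m = R²·25 − 15²:  R² = (225 + 3375) / 25 = 144
R = √144 = 12  ⇒  r_B = 12 − 7 = 5

rB=5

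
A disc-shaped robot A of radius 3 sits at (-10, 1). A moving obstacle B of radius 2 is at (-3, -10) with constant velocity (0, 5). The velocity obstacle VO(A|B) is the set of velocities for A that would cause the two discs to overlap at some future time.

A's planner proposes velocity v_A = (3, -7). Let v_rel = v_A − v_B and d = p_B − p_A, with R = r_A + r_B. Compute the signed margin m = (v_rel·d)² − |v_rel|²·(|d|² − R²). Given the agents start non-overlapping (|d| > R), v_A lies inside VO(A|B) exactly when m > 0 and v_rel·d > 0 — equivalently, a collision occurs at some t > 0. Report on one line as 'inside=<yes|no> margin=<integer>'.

d = (7, -11),  |d|² = 170;  R = 3+2 = 5,  c = 170−5² = 145
v_rel = (3, -12),  |v_rel|² = 153;  v_rel·d = (3)·(7) + (-12)·(-11) = 153
153·t² − 306·t + 145 = 0  ⇒  m = 153² − 153·145 = 1224
m = 1224 > 0,  v_rel·d = 153 > 0  ⇒  inside

inside=yes margin=1224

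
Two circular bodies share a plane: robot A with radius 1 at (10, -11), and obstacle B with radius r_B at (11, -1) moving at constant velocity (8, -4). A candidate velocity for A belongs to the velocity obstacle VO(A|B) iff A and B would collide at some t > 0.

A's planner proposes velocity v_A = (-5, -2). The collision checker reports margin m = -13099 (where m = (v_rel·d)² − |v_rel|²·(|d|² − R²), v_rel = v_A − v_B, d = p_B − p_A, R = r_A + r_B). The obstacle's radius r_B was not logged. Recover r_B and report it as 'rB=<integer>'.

m = -13099
d = (1, 10);  v_rel = (-13, 2),  |v_rel|² = 173
v_rel×d = (-13)·(10) − (2)·(1) = -132
since m = R²·173 − (-132)²:  R² = (17424 + -13099) / 173 = 25
R = √25 = 5  ⇒  r_B = 5 − 1 = 4

rB=4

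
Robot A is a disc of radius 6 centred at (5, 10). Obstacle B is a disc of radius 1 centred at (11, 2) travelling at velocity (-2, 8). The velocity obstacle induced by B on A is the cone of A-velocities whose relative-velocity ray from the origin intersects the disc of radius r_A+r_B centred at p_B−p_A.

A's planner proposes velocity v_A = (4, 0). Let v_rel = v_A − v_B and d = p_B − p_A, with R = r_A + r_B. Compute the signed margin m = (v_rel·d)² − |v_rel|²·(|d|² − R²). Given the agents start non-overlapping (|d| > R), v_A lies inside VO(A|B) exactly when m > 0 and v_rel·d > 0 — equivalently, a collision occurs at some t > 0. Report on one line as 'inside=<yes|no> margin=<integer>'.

d = (6, -8),  |d|² = 100;  R = 6+1 = 7,  c = 100−7² = 51
v_rel = (6, -8),  |v_rel|² = 100;  v_rel·d = (6)·(6) + (-8)·(-8) = 100
100·t² − 200·t + 51 = 0  ⇒  m = 100² − 100·51 = 4900
m = 4900 > 0,  v_rel·d = 100 > 0  ⇒  inside

inside=yes margin=4900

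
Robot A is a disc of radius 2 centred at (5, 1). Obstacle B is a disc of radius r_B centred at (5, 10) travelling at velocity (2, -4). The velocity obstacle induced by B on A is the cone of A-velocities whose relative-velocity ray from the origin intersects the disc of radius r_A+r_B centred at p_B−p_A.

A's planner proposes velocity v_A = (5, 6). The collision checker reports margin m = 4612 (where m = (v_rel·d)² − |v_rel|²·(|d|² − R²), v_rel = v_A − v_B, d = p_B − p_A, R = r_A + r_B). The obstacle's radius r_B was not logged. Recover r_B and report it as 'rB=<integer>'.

m = 4612
d = (0, 9);  v_rel = (3, 10),  |v_rel|² = 109
v_rel×d = (3)·(9) − (10)·(0) = 27
since m = R²·109 − 27²:  R² = (729 + 4612) / 109 = 49
R = √49 = 7  ⇒  r_B = 7 − 2 = 5

rB=5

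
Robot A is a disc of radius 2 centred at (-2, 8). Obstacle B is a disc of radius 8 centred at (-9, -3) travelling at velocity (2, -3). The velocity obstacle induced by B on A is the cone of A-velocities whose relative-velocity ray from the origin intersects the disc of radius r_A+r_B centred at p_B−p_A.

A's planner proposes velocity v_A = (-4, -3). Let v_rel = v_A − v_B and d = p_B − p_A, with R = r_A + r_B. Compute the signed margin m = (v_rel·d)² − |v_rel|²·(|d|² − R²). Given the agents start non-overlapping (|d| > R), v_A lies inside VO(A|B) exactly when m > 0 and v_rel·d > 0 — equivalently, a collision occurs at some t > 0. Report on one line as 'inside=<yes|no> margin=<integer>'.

d = (-7, -11),  |d|² = 170;  R = 2+8 = 10,  c = 170−10² = 70
v_rel = (-6, 0),  |v_rel|² = 36;  v_rel·d = (-6)·(-7) + (0)·(-11) = 42
36·t² − 84·t + 70 = 0  ⇒  m = 42² − 36·70 = -756
m = -756 < 0,  v_rel·d = 42 > 0  ⇒  outside

inside=no margin=-756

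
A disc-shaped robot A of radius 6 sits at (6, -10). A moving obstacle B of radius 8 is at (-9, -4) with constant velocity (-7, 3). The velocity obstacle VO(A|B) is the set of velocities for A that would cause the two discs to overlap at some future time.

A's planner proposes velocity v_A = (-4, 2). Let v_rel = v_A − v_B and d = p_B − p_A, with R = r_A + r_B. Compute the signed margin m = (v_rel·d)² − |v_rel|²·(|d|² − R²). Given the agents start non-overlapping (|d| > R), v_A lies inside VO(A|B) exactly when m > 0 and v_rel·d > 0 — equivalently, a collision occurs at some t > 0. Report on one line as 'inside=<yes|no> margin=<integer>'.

d = (-15, 6),  |d|² = 261;  R = 6+8 = 14,  c = 261−14² = 65
v_rel = (3, -1),  |v_rel|² = 10;  v_rel·d = (3)·(-15) + (-1)·(6) = -51
10·t² + 102·t + 65 = 0  ⇒  m = (-51)² − 10·65 = 1951
m = 1951 > 0,  v_rel·d = -51 < 0  ⇒  outside

inside=no margin=1951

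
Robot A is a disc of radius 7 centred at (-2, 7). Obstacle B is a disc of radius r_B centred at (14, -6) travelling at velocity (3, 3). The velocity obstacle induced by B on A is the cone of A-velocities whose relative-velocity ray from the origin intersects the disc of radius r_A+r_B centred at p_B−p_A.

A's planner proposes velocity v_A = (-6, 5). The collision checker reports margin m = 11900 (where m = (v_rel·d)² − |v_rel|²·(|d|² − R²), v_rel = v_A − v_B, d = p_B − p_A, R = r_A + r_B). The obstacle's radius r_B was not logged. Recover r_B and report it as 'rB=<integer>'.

m = 11900
d = (16, -13);  v_rel = (-9, 2),  |v_rel|² = 85
v_rel×d = (-9)·(-13) − (2)·(16) = 85
since m = R²·85 − 85²:  R² = (7225 + 11900) / 85 = 225
R = √225 = 15  ⇒  r_B = 15 − 7 = 8

rB=8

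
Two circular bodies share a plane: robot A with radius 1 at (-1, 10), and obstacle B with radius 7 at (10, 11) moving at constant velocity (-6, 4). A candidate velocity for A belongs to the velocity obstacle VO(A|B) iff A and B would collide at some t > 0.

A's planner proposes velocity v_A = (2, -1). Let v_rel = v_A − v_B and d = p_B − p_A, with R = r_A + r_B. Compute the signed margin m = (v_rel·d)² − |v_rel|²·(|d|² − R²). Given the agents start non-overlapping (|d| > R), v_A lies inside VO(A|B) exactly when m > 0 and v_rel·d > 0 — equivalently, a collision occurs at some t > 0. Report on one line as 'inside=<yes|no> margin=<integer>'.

d = (11, 1),  |d|² = 122;  R = 1+7 = 8,  c = 122−8² = 58
v_rel = (8, -5),  |v_rel|² = 89;  v_rel·d = (8)·(11) + (-5)·(1) = 83
89·t² − 166·t + 58 = 0  ⇒  m = 83² − 89·58 = 1727
m = 1727 > 0,  v_rel·d = 83 > 0  ⇒  inside

inside=yes margin=1727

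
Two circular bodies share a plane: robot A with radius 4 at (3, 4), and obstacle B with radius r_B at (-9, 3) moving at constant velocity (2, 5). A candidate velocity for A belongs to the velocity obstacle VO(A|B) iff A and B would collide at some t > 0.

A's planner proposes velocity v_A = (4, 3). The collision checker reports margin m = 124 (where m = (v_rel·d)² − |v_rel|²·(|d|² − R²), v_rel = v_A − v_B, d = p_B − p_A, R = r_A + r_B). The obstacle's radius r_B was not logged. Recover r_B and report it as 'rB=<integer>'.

m = 124
d = (-12, -1);  v_rel = (2, -2),  |v_rel|² = 8
v_rel×d = (2)·(-1) − (-2)·(-12) = -26
since m = R²·8 − (-26)²:  R² = (676 + 124) / 8 = 100
R = √100 = 10  ⇒  r_B = 10 − 4 = 6

rB=6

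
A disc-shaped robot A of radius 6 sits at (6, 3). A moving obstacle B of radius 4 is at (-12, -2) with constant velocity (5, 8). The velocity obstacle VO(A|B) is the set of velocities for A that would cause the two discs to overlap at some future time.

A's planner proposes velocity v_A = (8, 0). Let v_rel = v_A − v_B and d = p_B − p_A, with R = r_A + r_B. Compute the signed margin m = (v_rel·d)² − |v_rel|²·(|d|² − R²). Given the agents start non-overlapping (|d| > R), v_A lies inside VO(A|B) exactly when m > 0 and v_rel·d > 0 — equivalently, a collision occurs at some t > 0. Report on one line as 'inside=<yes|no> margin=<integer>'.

d = (-18, -5),  |d|² = 349;  R = 6+4 = 10,  c = 349−10² = 249
v_rel = (3, -8),  |v_rel|² = 73;  v_rel·d = (3)·(-18) + (-8)·(-5) = -14
73·t² + 28·t + 249 = 0  ⇒  m = (-14)² − 73·249 = -17981
m = -17981 < 0,  v_rel·d = -14 < 0  ⇒  outside

inside=no margin=-17981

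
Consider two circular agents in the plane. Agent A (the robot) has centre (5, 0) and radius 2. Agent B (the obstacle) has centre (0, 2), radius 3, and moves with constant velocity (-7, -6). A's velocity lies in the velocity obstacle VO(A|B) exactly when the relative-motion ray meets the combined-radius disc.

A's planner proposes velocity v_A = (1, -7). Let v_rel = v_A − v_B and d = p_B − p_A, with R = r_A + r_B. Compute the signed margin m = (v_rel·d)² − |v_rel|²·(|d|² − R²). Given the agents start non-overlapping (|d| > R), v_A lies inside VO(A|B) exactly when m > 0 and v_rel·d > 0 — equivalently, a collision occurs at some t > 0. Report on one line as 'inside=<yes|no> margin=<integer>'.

d = (-5, 2),  |d|² = 29;  R = 2+3 = 5,  c = 29−5² = 4
v_rel = (8, -1),  |v_rel|² = 65;  v_rel·d = (8)·(-5) + (-1)·(2) = -42
65·t² + 84·t + 4 = 0  ⇒  m = (-42)² − 65·4 = 1504
m = 1504 > 0,  v_rel·d = -42 < 0  ⇒  outside

inside=no margin=1504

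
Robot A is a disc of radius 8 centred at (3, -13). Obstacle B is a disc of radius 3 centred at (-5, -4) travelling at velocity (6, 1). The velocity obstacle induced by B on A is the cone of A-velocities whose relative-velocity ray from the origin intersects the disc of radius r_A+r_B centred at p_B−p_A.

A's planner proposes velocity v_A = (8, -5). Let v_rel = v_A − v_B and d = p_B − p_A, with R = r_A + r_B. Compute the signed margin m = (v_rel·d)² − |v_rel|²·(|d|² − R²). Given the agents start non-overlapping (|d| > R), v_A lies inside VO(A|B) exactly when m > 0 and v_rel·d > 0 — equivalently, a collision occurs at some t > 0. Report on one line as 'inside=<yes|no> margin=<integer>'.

d = (-8, 9),  |d|² = 145;  R = 8+3 = 11,  c = 145−11² = 24
v_rel = (2, -6),  |v_rel|² = 40;  v_rel·d = (2)·(-8) + (-6)·(9) = -70
40·t² + 140·t + 24 = 0  ⇒  m = (-70)² − 40·24 = 3940
m = 3940 > 0,  v_rel·d = -70 < 0  ⇒  outside

inside=no margin=3940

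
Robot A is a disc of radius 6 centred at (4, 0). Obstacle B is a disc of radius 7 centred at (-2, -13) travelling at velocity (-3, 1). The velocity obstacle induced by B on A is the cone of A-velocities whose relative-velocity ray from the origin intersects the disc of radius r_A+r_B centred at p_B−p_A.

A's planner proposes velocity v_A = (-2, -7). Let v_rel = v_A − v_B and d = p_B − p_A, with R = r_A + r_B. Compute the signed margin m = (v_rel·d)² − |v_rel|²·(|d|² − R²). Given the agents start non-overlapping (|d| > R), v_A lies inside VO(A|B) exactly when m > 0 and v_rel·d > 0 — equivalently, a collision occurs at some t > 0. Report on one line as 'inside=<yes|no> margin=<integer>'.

d = (-6, -13),  |d|² = 205;  R = 6+7 = 13,  c = 205−13² = 36
v_rel = (1, -8),  |v_rel|² = 65;  v_rel·d = (1)·(-6) + (-8)·(-13) = 98
65·t² − 196·t + 36 = 0  ⇒  m = 98² − 65·36 = 7264
m = 7264 > 0,  v_rel·d = 98 > 0  ⇒  inside

inside=yes margin=7264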